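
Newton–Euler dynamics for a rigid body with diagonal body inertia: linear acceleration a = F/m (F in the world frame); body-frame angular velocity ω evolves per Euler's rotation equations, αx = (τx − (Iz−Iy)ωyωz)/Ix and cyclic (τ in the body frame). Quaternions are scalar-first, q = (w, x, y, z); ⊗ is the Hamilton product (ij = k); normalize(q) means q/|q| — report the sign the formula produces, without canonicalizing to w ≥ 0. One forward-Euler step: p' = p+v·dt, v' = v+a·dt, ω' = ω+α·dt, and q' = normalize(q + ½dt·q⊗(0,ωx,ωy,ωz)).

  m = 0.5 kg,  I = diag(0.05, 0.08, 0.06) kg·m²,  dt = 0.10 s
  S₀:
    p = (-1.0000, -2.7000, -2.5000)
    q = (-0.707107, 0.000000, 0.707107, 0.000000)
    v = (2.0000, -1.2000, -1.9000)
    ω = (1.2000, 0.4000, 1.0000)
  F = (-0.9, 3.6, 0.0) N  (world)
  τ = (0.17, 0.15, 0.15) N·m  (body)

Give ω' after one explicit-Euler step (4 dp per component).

ω' = (1.5560, 0.6025, 1.2260)

angular accel α = (3.5600, 2.0250, 2.2600)
new body rate ω' = (1.5560, 0.6025, 1.2260)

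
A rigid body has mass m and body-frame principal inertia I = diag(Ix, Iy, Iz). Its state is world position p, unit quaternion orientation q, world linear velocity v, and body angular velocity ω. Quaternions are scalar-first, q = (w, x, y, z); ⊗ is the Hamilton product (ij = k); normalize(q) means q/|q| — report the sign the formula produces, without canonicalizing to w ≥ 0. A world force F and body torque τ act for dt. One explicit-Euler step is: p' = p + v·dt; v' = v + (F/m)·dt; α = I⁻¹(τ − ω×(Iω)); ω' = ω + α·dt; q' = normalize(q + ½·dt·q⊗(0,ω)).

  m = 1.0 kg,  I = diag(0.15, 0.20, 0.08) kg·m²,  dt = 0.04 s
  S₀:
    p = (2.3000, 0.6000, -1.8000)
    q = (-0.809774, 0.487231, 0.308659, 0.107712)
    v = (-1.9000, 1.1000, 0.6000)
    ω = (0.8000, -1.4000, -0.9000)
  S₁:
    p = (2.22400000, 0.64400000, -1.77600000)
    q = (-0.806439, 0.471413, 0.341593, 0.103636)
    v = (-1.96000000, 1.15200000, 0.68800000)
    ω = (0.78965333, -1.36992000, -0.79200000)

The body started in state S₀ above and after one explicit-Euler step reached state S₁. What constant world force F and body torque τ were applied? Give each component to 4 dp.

rate change Δω = (-0.01034667, 0.03008000, 0.10800000)
τ = I·(Δω/dt) + ω₀×(Iω₀) = (-0.1900, 0.1000, 0.1600)
Δv = v₁−v₀ = (-0.06000000, 0.05200000, 0.08800000)
applied force F = (-1.5000, 1.3000, 2.2000)

F = (-1.5000, 1.3000, 2.2000)
τ = (-0.1900, 0.1000, 0.1600)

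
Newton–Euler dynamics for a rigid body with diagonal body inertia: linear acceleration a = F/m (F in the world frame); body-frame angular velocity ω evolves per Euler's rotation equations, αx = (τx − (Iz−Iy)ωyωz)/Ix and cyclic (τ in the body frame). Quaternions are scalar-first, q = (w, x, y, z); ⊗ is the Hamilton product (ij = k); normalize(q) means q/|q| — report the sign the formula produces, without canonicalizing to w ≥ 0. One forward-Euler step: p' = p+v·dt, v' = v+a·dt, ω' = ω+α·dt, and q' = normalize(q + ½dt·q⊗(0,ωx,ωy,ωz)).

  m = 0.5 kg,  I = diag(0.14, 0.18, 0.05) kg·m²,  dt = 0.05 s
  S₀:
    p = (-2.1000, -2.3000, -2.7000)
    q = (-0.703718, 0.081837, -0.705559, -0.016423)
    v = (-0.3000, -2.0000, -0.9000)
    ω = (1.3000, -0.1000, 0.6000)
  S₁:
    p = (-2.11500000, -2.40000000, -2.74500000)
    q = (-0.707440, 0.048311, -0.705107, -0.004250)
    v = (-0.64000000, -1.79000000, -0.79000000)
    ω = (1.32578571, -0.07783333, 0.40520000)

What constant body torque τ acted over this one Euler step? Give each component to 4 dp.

τ = (0.0800, 0.1500, -0.2000)

Δω = ω₁−ω₀ = (0.02578571, 0.02216667, -0.19480000)
I·α + gyro = (0.0800, 0.1500, -0.2000)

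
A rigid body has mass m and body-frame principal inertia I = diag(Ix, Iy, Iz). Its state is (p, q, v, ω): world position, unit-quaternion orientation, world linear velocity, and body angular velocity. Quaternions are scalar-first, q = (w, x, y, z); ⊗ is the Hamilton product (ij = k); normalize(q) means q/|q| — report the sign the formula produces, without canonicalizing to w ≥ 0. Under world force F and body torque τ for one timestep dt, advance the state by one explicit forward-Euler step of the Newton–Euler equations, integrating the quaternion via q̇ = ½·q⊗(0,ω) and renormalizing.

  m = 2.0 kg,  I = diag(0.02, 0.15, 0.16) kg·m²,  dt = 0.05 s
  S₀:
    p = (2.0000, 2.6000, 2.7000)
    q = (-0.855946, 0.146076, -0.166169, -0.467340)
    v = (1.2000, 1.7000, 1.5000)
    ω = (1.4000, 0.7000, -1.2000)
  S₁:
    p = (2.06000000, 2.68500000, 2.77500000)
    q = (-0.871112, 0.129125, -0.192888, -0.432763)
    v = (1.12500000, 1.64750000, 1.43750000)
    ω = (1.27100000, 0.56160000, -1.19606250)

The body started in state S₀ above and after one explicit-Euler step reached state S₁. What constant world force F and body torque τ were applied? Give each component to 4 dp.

ω₁ − ω₀ = (-0.12900000, -0.13840000, 0.00393750)
precession coupling = (-0.0084, 0.2352, 0.1274)
τ = I·(Δω/dt) + ω₀×(Iω₀) = (-0.0600, -0.1800, 0.1400)
Δv = v₁−v₀ = (-0.07500000, -0.05250000, -0.06250000)
F = m·Δv/dt = (-3.0000, -2.1000, -2.5000)

F = (-3.0000, -2.1000, -2.5000)
τ = (-0.0600, -0.1800, 0.1400)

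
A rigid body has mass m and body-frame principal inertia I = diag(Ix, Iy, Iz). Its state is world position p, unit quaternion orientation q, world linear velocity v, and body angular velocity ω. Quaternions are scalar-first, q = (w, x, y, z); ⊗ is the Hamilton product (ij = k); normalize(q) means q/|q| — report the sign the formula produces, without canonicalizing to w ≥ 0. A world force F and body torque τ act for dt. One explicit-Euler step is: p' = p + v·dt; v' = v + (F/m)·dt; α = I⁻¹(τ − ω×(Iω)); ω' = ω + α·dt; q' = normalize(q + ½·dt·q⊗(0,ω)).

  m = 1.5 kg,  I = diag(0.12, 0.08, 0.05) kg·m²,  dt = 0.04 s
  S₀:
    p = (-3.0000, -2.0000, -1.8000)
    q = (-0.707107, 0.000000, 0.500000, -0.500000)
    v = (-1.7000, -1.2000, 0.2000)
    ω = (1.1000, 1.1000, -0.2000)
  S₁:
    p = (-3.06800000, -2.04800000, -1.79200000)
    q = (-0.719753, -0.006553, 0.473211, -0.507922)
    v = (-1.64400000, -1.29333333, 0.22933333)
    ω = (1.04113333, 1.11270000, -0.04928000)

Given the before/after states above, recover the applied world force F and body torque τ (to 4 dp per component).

v₁ − v₀ = (0.05600000, -0.09333333, 0.02933333)
F = m·Δv/dt = (2.1000, -3.5000, 1.1000)
rate change Δω = (-0.05886667, 0.01270000, 0.15072000)
gyro term ω₀×Iω₀ = (0.0066, -0.0154, -0.0484)
applied torque τ = (-0.1700, 0.0100, 0.1400)

F = (2.1000, -3.5000, 1.1000)
τ = (-0.1700, 0.0100, 0.1400)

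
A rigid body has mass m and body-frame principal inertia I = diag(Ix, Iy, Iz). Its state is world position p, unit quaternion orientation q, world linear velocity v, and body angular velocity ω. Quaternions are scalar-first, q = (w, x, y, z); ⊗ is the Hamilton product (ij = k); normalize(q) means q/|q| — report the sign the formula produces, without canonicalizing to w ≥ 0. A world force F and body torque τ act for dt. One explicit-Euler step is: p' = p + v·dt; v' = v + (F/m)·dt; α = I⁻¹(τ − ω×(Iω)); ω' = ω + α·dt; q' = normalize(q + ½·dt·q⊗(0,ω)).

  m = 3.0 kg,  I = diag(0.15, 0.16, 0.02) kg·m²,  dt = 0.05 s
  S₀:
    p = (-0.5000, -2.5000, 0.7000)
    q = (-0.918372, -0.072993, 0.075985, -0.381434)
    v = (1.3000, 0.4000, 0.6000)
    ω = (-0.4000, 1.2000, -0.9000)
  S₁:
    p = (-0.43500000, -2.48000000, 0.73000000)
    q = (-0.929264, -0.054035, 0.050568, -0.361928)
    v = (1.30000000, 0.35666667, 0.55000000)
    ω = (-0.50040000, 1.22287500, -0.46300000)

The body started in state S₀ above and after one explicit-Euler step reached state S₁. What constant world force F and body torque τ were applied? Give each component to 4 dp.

ω₁ − ω₀ = (-0.10040000, 0.02287500, 0.43700000)
I·α + gyro = (-0.1500, 0.1200, 0.1700)
Δv = v₁−v₀ = (0.00000000, -0.04333333, -0.05000000)
m·(v₁−v₀)/dt = (0.0000, -2.6000, -3.0000)

F = (0.0000, -2.6000, -3.0000)
τ = (-0.1500, 0.1200, 0.1700)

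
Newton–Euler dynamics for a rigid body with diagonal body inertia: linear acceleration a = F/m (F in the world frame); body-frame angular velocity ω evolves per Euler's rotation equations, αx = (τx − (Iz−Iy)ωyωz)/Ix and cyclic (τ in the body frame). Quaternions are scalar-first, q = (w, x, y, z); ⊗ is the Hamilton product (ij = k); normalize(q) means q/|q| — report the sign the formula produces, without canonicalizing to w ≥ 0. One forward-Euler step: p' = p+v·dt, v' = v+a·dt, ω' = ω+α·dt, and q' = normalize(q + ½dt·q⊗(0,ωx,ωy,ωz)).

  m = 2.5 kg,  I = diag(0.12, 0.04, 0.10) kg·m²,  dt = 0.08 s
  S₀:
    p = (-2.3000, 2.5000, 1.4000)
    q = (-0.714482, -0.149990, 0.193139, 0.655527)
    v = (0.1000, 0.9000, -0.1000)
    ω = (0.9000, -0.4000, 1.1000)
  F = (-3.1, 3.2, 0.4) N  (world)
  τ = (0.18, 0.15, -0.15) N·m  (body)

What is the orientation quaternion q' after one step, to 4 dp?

Hamilton product q⊗(0,ω) = (-0.5088331, -0.1683701, 1.0407561, -0.8997593)
updated quaternion q' = (-0.7336, -0.1565, 0.2344, 0.6185)

q' = (-0.7336, -0.1565, 0.2344, 0.6185)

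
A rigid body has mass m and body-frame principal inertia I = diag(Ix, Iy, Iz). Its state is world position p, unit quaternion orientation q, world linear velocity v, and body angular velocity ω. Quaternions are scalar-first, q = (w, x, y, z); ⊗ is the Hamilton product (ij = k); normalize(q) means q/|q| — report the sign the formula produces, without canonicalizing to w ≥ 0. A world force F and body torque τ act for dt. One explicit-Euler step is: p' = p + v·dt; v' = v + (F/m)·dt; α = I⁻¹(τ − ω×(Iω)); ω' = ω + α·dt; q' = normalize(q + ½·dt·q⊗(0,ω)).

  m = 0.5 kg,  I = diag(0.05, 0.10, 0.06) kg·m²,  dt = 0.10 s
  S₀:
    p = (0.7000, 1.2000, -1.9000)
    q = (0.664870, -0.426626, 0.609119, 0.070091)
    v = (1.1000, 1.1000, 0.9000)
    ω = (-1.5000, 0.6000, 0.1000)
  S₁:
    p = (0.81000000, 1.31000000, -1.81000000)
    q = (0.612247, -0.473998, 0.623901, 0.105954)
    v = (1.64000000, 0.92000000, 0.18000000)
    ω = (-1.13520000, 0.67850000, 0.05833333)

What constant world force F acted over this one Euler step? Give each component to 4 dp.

Δv = v₁−v₀ = (0.54000000, -0.18000000, -0.72000000)
applied force F = (2.7000, -0.9000, -3.6000)

F = (2.7000, -0.9000, -3.6000)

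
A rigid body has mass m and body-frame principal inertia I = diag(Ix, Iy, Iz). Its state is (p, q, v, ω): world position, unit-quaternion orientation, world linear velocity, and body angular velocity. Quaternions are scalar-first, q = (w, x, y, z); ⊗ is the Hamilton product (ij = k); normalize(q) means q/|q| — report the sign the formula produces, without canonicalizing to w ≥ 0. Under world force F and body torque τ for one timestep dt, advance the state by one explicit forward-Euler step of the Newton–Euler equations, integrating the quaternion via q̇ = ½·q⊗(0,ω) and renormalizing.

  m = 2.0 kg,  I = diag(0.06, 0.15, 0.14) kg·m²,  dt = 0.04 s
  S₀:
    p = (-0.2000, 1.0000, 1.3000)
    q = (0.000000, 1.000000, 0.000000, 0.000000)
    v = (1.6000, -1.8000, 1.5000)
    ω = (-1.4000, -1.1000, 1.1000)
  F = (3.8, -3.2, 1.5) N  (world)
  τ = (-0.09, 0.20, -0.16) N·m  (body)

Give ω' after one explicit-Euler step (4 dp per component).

α = I⁻¹(τ − ω×Iω) = (-1.7017, 0.5120, -2.1329)
new body rate ω' = (-1.4681, -1.0795, 1.0147)

ω' = (-1.4681, -1.0795, 1.0147)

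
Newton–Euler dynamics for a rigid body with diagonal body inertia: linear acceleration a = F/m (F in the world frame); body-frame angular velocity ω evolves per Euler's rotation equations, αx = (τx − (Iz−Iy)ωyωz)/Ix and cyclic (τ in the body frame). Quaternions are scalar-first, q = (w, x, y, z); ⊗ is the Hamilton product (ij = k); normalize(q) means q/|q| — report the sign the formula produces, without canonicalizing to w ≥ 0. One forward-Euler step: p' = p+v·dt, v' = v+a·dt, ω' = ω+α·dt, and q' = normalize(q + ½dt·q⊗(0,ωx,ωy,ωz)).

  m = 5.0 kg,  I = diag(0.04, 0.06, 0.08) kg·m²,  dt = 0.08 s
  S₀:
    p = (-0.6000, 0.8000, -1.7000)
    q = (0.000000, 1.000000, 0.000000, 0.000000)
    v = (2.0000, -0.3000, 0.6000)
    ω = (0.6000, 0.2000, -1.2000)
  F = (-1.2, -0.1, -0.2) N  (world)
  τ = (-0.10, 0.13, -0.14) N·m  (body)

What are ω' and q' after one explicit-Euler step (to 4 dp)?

ω' = (0.4096, 0.3349, -1.3424)
q' = (-0.0240, 0.9985, 0.0479, 0.0080)

gyro term ω×Iω = (-0.0048, 0.0288, 0.0024)
(τ − ω×Iω)/I = (-2.3800, 1.6867, -1.7800)
ω' = ω + α·dt = (0.4096, 0.3349, -1.3424)
Hamilton product q⊗(0,ω) = (-0.6000000, 0.0000000, 1.2000000, 0.2000000)
updated quaternion q' = (-0.0240, 0.9985, 0.0479, 0.0080)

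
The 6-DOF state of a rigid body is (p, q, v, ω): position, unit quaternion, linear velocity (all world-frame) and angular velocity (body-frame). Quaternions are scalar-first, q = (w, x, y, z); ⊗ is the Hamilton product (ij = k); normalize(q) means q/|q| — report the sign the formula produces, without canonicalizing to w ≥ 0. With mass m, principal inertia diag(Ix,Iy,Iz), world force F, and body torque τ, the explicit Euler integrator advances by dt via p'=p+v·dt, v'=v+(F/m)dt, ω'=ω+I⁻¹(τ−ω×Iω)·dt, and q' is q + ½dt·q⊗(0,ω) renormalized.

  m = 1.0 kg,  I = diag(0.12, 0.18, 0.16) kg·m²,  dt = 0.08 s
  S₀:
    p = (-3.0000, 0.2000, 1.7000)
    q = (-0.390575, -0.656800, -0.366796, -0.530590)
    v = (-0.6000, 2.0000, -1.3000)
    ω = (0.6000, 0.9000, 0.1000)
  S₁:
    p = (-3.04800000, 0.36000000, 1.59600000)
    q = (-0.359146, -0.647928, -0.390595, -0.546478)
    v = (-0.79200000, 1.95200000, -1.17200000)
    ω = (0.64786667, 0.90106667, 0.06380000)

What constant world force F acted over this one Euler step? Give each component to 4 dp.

F = (-2.4000, -0.6000, 1.6000)

v₁ − v₀ = (-0.19200000, -0.04800000, 0.12800000)
F = m·Δv/dt = (-2.4000, -0.6000, 1.6000)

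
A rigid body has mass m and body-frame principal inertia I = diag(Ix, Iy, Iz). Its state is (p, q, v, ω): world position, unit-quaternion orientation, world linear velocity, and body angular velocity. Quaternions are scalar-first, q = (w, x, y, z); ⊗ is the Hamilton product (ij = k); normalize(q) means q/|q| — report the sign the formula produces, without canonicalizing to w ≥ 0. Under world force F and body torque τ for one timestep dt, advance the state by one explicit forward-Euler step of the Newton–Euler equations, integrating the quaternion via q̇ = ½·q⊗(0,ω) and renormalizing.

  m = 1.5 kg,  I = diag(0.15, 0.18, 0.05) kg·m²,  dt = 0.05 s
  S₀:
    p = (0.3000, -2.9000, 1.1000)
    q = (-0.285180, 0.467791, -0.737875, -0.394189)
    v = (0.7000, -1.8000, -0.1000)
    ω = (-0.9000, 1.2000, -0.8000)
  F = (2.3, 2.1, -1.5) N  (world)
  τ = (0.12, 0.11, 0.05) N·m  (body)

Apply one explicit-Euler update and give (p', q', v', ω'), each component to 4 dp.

p' = (0.3350, -2.9900, 1.0950)
q' = (-0.2602, 0.5003, -0.7275, -0.3907)
v' = (0.7767, -1.7300, -0.1500)
ω' = (-0.9016, 1.2106, -0.7176)

linear accel F/m = (1.5333, 1.4000, -1.0000)
new position p' = (0.3350, -2.9900, 1.0950)
v' = v + a·dt = (0.7767, -1.7300, -0.1500)
angular accel α = (-0.0320, 0.2111, 1.6480)
ω' = ω + α·dt = (-0.9016, 1.2106, -0.7176)
2q̇ = q⊗(0,ω) = (0.9911107, 1.3199888, 0.3867869, 0.1254057)
q + ½dt·q⊗(0,ω), renormalized = (-0.2602, 0.5003, -0.7275, -0.3907)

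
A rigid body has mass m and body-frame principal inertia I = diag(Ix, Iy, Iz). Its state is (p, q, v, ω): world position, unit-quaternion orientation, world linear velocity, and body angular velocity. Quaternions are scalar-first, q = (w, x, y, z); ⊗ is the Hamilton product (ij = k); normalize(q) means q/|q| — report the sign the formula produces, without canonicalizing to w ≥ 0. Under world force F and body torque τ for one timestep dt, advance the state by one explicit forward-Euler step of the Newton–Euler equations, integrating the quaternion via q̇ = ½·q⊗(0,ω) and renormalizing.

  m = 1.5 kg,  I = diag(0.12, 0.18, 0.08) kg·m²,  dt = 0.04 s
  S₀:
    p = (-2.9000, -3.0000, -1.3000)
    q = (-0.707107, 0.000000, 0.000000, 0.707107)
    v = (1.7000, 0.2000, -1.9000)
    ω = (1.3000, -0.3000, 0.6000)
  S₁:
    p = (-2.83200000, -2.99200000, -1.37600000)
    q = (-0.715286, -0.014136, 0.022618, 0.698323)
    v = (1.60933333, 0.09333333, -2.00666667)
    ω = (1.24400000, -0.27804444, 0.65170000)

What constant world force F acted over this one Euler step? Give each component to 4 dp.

Δv = v₁−v₀ = (-0.09066667, -0.10666667, -0.10666667)
applied force F = (-3.4000, -4.0000, -4.0000)

F = (-3.4000, -4.0000, -4.0000)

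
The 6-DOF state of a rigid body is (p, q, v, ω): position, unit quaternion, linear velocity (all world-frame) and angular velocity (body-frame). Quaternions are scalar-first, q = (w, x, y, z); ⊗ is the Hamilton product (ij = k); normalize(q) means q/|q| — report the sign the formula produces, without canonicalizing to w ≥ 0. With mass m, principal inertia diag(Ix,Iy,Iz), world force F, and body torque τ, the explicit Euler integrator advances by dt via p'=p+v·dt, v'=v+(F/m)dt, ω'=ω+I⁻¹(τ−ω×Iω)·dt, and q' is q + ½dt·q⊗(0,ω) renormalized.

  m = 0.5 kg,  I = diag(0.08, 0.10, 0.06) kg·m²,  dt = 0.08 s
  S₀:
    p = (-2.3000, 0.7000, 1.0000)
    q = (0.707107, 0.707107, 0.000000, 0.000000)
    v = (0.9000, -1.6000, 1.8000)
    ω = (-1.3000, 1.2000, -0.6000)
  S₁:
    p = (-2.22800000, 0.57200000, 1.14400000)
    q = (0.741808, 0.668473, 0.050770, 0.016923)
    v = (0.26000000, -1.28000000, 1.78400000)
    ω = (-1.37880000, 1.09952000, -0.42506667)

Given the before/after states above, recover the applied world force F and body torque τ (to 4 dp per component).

F = (-4.0000, 2.0000, -0.1000)
τ = (-0.0500, -0.1100, 0.1000)

ω₁ − ω₀ = (-0.07880000, -0.10048000, 0.17493333)
ω₀×(Iω₀) = (0.0288, 0.0156, -0.0312)
τ = I·(Δω/dt) + ω₀×(Iω₀) = (-0.0500, -0.1100, 0.1000)
velocity change Δv = (-0.64000000, 0.32000000, -0.01600000)
applied force F = (-4.0000, 2.0000, -0.1000)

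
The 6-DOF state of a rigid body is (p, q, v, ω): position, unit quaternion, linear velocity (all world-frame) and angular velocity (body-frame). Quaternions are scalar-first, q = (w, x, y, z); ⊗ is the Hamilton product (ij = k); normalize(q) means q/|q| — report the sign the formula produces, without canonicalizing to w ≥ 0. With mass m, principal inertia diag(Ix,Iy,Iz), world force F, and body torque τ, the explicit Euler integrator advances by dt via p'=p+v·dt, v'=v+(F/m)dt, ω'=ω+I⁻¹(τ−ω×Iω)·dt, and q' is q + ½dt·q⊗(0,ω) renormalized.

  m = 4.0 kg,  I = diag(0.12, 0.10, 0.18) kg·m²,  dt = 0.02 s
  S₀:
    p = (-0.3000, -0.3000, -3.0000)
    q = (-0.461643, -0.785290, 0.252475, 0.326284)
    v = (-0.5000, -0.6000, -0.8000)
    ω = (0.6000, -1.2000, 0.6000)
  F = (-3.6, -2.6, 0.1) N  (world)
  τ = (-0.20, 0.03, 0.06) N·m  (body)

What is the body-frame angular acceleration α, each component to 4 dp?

precession coupling ω×(Iω) = (-0.0576, -0.0216, 0.0144)
α = I⁻¹(τ − ω×Iω) = (-1.1867, 0.5160, 0.2533)

α = (-1.1867, 0.5160, 0.2533)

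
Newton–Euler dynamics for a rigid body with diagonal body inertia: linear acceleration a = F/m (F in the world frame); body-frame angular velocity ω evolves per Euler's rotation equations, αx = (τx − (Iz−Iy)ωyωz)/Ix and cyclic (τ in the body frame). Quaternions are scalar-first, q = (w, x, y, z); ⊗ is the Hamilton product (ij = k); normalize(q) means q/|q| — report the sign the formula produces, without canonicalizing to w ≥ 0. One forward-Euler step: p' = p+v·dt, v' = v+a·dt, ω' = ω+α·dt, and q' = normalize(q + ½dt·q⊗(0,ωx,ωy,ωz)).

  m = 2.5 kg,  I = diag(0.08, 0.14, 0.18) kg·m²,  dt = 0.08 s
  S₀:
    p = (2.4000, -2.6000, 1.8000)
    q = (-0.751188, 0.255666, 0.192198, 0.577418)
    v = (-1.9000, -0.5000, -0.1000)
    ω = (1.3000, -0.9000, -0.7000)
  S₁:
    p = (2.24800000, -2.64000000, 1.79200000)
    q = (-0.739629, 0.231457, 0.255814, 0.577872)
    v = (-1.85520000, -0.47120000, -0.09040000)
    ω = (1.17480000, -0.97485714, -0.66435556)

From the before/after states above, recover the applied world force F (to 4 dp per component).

v₁ − v₀ = (0.04480000, 0.02880000, 0.00960000)
m·(v₁−v₀)/dt = (1.4000, 0.9000, 0.3000)

F = (1.4000, 0.9000, 0.3000)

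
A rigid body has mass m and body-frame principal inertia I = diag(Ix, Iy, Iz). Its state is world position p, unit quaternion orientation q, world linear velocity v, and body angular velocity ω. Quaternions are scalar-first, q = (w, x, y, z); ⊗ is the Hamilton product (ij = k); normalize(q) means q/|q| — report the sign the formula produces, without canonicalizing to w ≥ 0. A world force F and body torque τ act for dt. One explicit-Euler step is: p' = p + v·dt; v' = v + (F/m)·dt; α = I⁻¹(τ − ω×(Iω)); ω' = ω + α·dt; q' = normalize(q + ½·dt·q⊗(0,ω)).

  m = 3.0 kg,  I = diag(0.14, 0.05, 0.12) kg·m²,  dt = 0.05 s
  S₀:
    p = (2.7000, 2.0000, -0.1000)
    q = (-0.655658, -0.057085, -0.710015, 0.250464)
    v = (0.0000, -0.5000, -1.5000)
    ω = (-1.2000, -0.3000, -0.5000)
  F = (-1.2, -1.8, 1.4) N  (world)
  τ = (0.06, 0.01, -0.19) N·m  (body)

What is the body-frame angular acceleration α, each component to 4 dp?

α = (0.3536, -0.0400, -1.3133)

precession coupling ω×(Iω) = (0.0105, 0.0120, -0.0324)
α = I⁻¹(τ − ω×Iω) = (0.3536, -0.0400, -1.3133)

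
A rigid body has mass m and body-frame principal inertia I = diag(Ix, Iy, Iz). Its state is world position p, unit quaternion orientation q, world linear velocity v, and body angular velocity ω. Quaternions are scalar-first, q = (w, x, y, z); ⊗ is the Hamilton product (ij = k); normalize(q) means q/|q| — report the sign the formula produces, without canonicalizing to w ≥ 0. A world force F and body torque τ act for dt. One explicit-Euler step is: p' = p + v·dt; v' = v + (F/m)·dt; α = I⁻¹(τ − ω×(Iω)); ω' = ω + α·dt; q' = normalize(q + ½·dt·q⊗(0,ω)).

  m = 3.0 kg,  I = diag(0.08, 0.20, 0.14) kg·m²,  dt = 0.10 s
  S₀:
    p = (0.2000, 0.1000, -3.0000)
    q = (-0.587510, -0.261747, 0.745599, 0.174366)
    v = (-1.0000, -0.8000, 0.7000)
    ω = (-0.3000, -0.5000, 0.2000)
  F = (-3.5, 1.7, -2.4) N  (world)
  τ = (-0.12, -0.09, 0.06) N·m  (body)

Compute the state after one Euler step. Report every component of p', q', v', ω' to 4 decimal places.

p' = (0.1000, 0.0200, -2.9300)
q' = (-0.5743, -0.2410, 0.7599, 0.1861)
v' = (-1.1167, -0.7433, 0.6200)
ω' = (-0.4575, -0.5468, 0.2300)

ω×(Iω) gyroscopic = (0.0060, 0.0036, 0.0180)
α = I⁻¹(τ − ω×Iω) = (-1.5750, -0.4680, 0.3000)
ω + α·dt = (-0.4575, -0.5468, 0.2300)
Hamilton product q⊗(0,ω) = (0.2594022, 0.4125558, 0.2937946, 0.2370512)
q' = normalize(q + ½dt·q⊗(0,ω)) = (-0.5743, -0.2410, 0.7599, 0.1861)
a = (-1.1667, 0.5667, -0.8000)
new position p' = (0.1000, 0.0200, -2.9300)
v' = v + a·dt = (-1.1167, -0.7433, 0.6200)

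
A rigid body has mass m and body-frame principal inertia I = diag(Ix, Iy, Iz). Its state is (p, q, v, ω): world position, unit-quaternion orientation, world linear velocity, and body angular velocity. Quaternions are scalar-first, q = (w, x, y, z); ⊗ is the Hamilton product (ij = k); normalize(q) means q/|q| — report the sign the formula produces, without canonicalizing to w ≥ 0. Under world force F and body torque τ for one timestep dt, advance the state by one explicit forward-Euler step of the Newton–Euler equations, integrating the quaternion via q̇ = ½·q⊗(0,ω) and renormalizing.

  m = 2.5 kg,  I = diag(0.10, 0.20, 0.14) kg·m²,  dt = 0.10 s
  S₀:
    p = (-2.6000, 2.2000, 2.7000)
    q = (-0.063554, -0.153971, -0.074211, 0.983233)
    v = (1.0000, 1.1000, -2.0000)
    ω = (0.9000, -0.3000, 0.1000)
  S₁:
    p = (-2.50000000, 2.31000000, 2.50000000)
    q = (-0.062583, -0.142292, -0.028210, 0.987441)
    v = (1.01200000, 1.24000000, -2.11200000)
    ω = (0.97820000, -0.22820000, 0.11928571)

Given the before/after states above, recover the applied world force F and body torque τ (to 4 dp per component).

Δv = v₁−v₀ = (0.01200000, 0.14000000, -0.11200000)
m·(v₁−v₀)/dt = (0.3000, 3.5000, -2.8000)
rate change Δω = (0.07820000, 0.07180000, 0.01928571)
ω₀×(Iω₀) = (0.0018, -0.0036, -0.0270)
I·α + gyro = (0.0800, 0.1400, 0.0000)

F = (0.3000, 3.5000, -2.8000)
τ = (0.0800, 0.1400, 0.0000)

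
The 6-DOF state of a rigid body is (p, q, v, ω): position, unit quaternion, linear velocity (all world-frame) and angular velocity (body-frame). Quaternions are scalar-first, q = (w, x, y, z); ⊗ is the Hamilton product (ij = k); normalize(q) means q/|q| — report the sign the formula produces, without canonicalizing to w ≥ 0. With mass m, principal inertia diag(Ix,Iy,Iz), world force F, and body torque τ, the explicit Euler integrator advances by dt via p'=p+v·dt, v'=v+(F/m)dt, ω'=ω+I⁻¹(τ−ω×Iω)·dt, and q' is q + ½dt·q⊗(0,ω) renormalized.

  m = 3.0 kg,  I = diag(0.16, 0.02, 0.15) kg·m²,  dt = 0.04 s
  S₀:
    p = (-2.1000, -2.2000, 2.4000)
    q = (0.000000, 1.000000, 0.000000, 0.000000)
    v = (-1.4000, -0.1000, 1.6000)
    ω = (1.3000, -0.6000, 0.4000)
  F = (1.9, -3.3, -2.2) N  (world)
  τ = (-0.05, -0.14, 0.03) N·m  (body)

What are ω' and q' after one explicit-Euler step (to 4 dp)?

ω×(Iω) gyroscopic = (-0.0312, 0.0052, 0.1092)
angular accel α = (-0.1175, -7.2600, -0.5280)
new body rate ω' = (1.2953, -0.8904, 0.3789)
Hamilton product q⊗(0,ω) = (-1.3000000, 0.0000000, -0.4000000, -0.6000000)
updated quaternion q' = (-0.0260, 0.9996, -0.0080, -0.0120)

ω' = (1.2953, -0.8904, 0.3789)
q' = (-0.0260, 0.9996, -0.0080, -0.0120)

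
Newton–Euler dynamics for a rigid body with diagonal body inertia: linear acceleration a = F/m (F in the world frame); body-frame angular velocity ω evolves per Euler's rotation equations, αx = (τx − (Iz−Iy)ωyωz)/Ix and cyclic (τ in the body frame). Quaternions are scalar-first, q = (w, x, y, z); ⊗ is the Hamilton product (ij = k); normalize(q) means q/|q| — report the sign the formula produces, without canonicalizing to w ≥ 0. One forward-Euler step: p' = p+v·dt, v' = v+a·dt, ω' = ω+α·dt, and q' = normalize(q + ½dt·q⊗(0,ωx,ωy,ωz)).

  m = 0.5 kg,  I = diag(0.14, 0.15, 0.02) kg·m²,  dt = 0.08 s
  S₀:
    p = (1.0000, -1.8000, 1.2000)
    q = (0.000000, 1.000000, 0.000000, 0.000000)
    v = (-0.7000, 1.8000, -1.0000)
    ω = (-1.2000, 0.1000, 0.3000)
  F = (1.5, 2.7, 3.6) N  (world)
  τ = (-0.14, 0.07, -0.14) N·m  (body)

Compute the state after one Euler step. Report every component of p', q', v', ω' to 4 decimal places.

p' = (0.9440, -1.6560, 1.1200)
q' = (0.0479, 0.9988, -0.0120, 0.0040)
v' = (-0.4600, 2.2320, -0.4240)
ω' = (-1.2778, 0.1604, -0.2552)

(τ − ω×Iω)/I = (-0.9721, 0.7547, -6.9400)
ω + α·dt = (-1.2778, 0.1604, -0.2552)
q⊗(0,ω) = (1.2000000, 0.0000000, -0.3000000, 0.1000000)
q + ½dt·q⊗(0,ω), renormalized = (0.0479, 0.9988, -0.0120, 0.0040)
a = F/m = (3.0000, 5.4000, 7.2000)
p + v·dt = (0.9440, -1.6560, 1.1200)
v + (F/m)dt = (-0.4600, 2.2320, -0.4240)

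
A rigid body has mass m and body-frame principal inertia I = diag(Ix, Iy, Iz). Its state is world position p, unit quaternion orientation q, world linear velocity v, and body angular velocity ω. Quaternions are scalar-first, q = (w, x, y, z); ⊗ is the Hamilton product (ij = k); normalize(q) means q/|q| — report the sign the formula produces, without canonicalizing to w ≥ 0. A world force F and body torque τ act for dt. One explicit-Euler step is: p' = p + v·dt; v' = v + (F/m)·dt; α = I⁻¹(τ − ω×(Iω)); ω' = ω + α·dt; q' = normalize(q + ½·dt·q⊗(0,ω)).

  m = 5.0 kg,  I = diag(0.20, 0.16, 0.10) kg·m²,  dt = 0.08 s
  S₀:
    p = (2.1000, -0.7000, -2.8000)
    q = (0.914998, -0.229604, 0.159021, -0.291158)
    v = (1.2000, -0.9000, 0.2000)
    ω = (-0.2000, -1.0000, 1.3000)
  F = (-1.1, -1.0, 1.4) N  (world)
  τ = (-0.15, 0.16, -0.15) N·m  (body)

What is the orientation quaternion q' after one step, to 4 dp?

2q̇ = q⊗(0,ω) = (0.4916056, -0.2674303, -0.5582812, 1.4509056)
updated quaternion q' = (0.9326, -0.2398, 0.1364, -0.2326)

q' = (0.9326, -0.2398, 0.1364, -0.2326)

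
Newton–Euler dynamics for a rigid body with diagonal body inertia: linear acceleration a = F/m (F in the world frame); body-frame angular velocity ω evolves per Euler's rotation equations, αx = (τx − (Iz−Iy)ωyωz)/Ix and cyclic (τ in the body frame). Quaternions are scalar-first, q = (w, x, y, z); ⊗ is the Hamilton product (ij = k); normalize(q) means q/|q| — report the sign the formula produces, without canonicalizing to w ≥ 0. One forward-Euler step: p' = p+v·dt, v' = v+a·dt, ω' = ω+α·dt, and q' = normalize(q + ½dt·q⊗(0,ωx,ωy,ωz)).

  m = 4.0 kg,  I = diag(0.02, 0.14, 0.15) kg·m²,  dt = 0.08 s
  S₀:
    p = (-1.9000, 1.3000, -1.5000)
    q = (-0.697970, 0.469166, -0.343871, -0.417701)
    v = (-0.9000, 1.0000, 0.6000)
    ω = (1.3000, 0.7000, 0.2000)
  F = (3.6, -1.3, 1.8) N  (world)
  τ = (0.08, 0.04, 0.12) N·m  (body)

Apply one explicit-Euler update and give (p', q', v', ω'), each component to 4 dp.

ω×(Iω) gyroscopic = (0.0014, -0.0338, 0.1092)
α = I⁻¹(τ − ω×Iω) = (3.9300, 0.5271, 0.0720)
ω' = ω + α·dt = (1.6144, 0.7422, 0.2058)
q⊗(0,ω) = (-0.2856659, -0.6837445, -1.1254235, 0.6358545)
q + ½dt·q⊗(0,ω), renormalized = (-0.7081, 0.4410, -0.3882, -0.3916)
p' = p + v·dt = (-1.9720, 1.3800, -1.4520)
v' = v + a·dt = (-0.8280, 0.9740, 0.6360)

p' = (-1.9720, 1.3800, -1.4520)
q' = (-0.7081, 0.4410, -0.3882, -0.3916)
v' = (-0.8280, 0.9740, 0.6360)
ω' = (1.6144, 0.7422, 0.2058)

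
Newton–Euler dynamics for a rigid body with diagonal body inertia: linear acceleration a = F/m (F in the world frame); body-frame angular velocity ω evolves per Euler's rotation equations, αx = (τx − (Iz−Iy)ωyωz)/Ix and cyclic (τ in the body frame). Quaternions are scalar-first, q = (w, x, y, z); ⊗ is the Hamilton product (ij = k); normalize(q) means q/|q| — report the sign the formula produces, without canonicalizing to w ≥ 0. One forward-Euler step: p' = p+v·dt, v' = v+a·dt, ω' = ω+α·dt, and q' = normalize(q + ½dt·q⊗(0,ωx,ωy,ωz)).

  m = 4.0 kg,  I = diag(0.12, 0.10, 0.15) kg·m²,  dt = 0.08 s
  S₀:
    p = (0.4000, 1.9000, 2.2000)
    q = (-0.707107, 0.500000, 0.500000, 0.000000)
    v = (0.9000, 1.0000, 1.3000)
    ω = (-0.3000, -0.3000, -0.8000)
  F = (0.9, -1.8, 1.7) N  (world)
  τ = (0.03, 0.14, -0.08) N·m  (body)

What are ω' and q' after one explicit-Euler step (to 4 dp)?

ω' = (-0.2880, -0.1822, -0.8417)
q' = (-0.6947, 0.4922, 0.5241, 0.0226)

precession coupling ω×(Iω) = (0.0120, -0.0072, -0.0018)
(τ − ω×Iω)/I = (0.1500, 1.4720, -0.5213)
ω + α·dt = (-0.2880, -0.1822, -0.8417)
2q̇ = q⊗(0,ω) = (0.3000000, -0.1878679, 0.6121321, 0.5656856)
q + ½dt·q⊗(0,ω), renormalized = (-0.6947, 0.4922, 0.5241, 0.0226)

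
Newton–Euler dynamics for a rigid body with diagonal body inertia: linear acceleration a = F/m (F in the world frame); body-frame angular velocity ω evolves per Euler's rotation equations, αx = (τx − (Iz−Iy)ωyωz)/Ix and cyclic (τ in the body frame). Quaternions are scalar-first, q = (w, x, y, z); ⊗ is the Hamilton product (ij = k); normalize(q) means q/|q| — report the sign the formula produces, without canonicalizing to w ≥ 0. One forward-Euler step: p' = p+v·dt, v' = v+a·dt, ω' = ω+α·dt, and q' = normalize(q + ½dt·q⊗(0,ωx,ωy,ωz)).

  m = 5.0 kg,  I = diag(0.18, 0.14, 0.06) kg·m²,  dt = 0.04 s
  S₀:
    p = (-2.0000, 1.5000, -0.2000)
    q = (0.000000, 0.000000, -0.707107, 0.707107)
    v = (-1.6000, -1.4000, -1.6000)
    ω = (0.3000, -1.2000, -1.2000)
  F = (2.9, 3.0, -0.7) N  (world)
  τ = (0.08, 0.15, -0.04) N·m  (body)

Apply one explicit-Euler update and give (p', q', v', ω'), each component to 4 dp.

p' = (-2.0640, 1.4440, -0.2640)
q' = (0.0000, 0.0339, -0.7024, 0.7109)
v' = (-1.5768, -1.3760, -1.6056)
ω' = (0.3434, -1.1448, -1.2363)

new position p' = (-2.0640, 1.4440, -0.2640)
v' = v + a·dt = (-1.5768, -1.3760, -1.6056)
ω×(Iω) gyroscopic = (-0.1152, -0.0432, 0.0144)
angular accel α = (1.0844, 1.3800, -0.9067)
new body rate ω' = (0.3434, -1.1448, -1.2363)
Hamilton product q⊗(0,ω) = (0.0000000, 1.6970568, 0.2121321, 0.2121321)
updated quaternion q' = (0.0000, 0.0339, -0.7024, 0.7109)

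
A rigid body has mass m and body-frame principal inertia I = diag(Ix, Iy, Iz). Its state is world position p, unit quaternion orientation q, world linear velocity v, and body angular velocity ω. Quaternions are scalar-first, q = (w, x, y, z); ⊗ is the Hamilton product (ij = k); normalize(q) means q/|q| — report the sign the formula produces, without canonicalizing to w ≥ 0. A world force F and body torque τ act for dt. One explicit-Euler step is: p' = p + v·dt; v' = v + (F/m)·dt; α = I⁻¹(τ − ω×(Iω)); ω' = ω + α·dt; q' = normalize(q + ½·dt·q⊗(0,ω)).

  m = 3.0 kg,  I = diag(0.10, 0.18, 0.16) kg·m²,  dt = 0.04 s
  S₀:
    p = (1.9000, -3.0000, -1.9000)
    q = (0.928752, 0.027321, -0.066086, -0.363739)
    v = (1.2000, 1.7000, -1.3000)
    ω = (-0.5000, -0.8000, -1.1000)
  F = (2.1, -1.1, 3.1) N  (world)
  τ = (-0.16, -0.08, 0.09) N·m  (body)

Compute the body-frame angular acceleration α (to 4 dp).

ω×(Iω) gyroscopic = (-0.0176, -0.0330, 0.0320)
angular accel α = (-1.4240, -0.2611, 0.3625)

α = (-1.4240, -0.2611, 0.3625)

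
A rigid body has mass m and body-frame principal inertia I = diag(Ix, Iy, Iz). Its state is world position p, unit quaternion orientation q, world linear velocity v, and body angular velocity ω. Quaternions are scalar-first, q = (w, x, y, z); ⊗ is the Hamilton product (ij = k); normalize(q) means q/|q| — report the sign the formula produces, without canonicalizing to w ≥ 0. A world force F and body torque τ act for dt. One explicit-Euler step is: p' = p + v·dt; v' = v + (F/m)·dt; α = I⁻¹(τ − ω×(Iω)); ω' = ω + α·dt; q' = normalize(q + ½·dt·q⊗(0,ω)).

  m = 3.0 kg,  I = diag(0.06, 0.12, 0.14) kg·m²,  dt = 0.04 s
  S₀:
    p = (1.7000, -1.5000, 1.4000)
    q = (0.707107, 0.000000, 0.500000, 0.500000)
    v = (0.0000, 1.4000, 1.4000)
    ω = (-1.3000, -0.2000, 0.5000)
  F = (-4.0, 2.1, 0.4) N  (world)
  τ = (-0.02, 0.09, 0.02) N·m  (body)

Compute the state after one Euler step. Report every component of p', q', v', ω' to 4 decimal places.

p' = (1.7000, -1.4440, 1.4560)
q' = (0.7038, -0.0114, 0.4840, 0.5199)
v' = (-0.0533, 1.4280, 1.4053)
ω' = (-1.3120, -0.1873, 0.5013)

precession coupling ω×(Iω) = (-0.0020, 0.0520, 0.0156)
(τ − ω×Iω)/I = (-0.3000, 0.3167, 0.0314)
new body rate ω' = (-1.3120, -0.1873, 0.5013)
2q̇ = q⊗(0,ω) = (-0.1500000, -0.5692391, -0.7914214, 1.0035535)
q' = normalize(q + ½dt·q⊗(0,ω)) = (0.7038, -0.0114, 0.4840, 0.5199)
a = (-1.3333, 0.7000, 0.1333)
p' = p + v·dt = (1.7000, -1.4440, 1.4560)
new velocity v' = (-0.0533, 1.4280, 1.4053)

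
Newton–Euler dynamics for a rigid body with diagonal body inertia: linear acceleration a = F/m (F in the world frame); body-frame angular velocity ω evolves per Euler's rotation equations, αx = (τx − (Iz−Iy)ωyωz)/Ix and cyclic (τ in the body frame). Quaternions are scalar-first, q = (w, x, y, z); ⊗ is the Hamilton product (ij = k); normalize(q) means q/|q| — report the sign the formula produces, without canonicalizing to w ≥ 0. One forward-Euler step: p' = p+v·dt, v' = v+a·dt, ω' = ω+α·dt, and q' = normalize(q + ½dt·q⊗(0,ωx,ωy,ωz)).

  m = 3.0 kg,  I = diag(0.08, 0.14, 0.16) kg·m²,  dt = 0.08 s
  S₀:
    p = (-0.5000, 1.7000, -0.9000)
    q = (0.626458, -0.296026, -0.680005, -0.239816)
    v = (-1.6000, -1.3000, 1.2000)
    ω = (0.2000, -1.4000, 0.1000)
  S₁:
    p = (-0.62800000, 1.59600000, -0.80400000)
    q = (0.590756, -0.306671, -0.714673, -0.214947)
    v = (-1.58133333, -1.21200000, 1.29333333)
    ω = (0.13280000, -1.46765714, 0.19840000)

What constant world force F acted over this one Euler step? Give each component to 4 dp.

velocity change Δv = (0.01866667, 0.08800000, 0.09333333)
F = m·Δv/dt = (0.7000, 3.3000, 3.5000)

F = (0.7000, 3.3000, 3.5000)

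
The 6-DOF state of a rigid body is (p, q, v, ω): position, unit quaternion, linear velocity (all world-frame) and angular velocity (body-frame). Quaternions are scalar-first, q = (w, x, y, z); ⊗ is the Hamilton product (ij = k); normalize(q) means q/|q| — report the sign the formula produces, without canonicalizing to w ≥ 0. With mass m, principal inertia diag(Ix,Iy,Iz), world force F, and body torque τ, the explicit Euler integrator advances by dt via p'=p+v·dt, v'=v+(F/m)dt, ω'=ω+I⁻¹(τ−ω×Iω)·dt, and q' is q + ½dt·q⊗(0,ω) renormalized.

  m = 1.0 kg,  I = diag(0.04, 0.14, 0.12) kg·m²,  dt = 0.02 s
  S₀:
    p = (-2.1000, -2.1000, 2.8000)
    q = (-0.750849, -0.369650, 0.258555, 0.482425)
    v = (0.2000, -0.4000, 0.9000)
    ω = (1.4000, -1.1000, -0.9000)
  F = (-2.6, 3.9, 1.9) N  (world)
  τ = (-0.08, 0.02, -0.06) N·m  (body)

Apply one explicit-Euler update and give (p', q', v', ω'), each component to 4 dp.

a = (-2.6000, 3.9000, 1.9000)
p + v·dt = (-2.0960, -2.1080, 2.8180)
v' = v + a·dt = (0.1480, -0.3220, 0.9380)
α = I⁻¹(τ − ω×Iω) = (-1.5050, -0.5771, 0.7833)
new body rate ω' = (1.3699, -1.1115, -0.8843)
q⊗(0,ω) = (1.2361030, -0.7532206, 1.1686439, 0.7204021)
q' = normalize(q + ½dt·q⊗(0,ω)) = (-0.7383, -0.3771, 0.2702, 0.4895)

p' = (-2.0960, -2.1080, 2.8180)
q' = (-0.7383, -0.3771, 0.2702, 0.4895)
v' = (0.1480, -0.3220, 0.9380)
ω' = (1.3699, -1.1115, -0.8843)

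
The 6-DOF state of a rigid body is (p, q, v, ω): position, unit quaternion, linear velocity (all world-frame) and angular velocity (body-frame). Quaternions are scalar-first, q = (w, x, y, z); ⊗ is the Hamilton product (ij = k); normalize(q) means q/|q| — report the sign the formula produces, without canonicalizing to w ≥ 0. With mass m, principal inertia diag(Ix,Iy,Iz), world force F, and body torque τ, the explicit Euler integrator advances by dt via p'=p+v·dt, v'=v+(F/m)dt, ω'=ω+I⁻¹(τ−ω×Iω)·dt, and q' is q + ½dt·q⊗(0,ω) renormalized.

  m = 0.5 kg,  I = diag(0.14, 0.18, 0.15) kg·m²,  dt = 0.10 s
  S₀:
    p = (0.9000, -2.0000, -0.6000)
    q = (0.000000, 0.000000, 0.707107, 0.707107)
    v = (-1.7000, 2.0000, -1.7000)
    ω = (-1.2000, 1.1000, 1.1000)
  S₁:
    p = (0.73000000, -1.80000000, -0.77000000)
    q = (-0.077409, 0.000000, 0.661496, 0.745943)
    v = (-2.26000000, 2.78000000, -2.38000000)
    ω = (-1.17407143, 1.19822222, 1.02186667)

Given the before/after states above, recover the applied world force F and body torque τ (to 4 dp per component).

F = (-2.8000, 3.9000, -3.4000)
τ = (0.0000, 0.1900, -0.1700)

Δω = ω₁−ω₀ = (0.02592857, 0.09822222, -0.07813333)
gyro term ω₀×Iω₀ = (-0.0363, 0.0132, -0.0528)
τ = I·(Δω/dt) + ω₀×(Iω₀) = (0.0000, 0.1900, -0.1700)
v₁ − v₀ = (-0.56000000, 0.78000000, -0.68000000)
m·(v₁−v₀)/dt = (-2.8000, 3.9000, -3.4000)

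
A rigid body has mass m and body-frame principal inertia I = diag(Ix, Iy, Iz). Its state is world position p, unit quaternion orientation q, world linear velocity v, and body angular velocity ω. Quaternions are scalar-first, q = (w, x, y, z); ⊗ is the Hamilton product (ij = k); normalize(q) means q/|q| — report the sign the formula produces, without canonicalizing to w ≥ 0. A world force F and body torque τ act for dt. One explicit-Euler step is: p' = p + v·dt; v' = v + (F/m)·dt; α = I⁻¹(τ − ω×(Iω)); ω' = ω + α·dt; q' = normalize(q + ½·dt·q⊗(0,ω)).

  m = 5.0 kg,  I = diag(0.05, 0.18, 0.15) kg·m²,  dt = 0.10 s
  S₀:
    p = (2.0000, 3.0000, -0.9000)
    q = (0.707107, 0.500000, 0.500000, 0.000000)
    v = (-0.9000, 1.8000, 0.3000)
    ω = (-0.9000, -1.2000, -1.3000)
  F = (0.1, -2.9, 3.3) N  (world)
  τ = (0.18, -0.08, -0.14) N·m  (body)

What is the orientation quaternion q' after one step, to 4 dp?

q' = (0.7559, 0.4336, 0.4877, -0.0532)

q⊗(0,ω) = (1.0500000, -1.2863963, -0.1985284, -1.0692391)
updated quaternion q' = (0.7559, 0.4336, 0.4877, -0.0532)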